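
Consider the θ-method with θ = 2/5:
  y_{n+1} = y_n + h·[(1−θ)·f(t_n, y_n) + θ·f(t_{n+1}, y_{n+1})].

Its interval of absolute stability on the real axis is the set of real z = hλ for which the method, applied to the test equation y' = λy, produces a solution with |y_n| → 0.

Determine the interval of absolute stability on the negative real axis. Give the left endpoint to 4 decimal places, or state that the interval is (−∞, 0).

(-10.0000, 0).

Set f=λy, z=hλ:
  y_{n+1} = y_n + z·[3/5·y_n + 2/5·y_{n+1}] ⇒ (1 − 2/5z)y_{n+1} = (1 + 3/5z)y_n
  Hence R(z) = (1 + 3/5z)/(1 − 2/5z).

Solve |R(x)|<1 on ℝ⁻.
x=-1.66: |R|=0.0024
R=−1: 1+3/5x = −1+2/5x ⇒ -1/5x=2 ⇒ x=2/(-1/5)=-10.0000
Confirm numerically:
  x=-9.074: |R|=0.96000 <1
  x=-8.729: |R|=0.94341 <1
  x=-5.046: |R|=0.67175 <1
  x=-4.258: |R|=0.57517 <1
  x=-10.462: |R|=1.01782 >1
  x=-10.121: |R|=1.00479 >1
Stable set (-10.0000, 0).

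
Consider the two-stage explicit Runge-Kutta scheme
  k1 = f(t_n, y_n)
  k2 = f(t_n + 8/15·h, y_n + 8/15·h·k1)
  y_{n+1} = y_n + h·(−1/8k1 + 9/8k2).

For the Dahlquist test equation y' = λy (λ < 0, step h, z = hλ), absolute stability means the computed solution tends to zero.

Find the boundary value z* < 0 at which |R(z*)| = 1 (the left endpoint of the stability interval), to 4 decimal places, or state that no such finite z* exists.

z* = -1.6667.

Set f=λy, z=hλ:
  k1=λy_n ⇒ h·k1=z·y_n;  k2=λ(1+8/15z)y_n ⇒ h·k2=z(1+8/15z)y_n
  y_{n+1}/y_n = 1 − 1/8z + 9/8z(1+8/15z) = 1 + z + 3/5z²
  R(z) = 1 + z + 3/5z².

Need |R(x)|<1, x<0.
x=-0.96: |R|=0.5930
R=1: x+3/5x²=0 ⇒ x=−5/3=-1.6667; min R=1−1/(4·3/5)=0.5833>−1
Confirm numerically:
  x=-1.020: |R|=0.60424 <1
  x=-0.748: |R|=0.58770 <1
  x=-0.734: |R|=0.58925 <1
  x=-0.681: |R|=0.59726 <1
  x=-1.870: |R|=1.22814 >1
  x=-1.806: |R|=1.15098 >1
  x=-1.728: |R|=1.06359 >1
Interval (-1.6667, 0).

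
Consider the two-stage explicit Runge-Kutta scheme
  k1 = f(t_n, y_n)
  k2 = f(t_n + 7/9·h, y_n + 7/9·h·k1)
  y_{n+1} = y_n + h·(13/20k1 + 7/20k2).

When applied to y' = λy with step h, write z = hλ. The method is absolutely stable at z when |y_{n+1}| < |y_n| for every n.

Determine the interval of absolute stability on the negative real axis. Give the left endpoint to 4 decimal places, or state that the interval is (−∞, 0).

z∈(-3.6735,0).

Test eqn y'=λy, z=hλ:
  k1=λy_n ⇒ h·k1=z·y_n;  k2=λ(1+7/9z)y_n ⇒ h·k2=z(1+7/9z)y_n
  y_{n+1}/y_n = 1 + 13/20z + 7/20z(1+7/9z) = 1 + z + 49/180z²
  ⇒ R(z) = 1 + z + 49/180z².

Need |R(x)|<1, x<0.
x=-1.4: |R|=0.1336
R=1: x+49/180x²=0 ⇒ x=−180/49=-3.6735; min R=1−1/(4·49/180)=0.0816>−1
Confirm numerically:
  x=-2.867: |R|=0.37058 <1
  x=-2.791: |R|=0.32952 <1
  x=-1.487: |R|=0.11493 <1
  x=-4.260: |R|=1.68018 >1
  x=-4.237: |R|=1.64998 >1
Interval (-3.6735, 0).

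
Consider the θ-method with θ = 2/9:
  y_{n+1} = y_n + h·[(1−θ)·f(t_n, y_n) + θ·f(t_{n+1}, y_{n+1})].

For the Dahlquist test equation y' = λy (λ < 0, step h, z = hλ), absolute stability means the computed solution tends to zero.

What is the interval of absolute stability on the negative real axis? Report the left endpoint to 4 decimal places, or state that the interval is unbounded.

With y'=λy (z=hλ):
  y_{n+1} = y_n + z·[7/9·y_n + 2/9·y_{n+1}] ⇒ (1 − 2/9z)y_{n+1} = (1 + 7/9z)y_n
  R(z) = (1 + 7/9z)/(1 − 2/9z).

Solve |R(x)|<1 on ℝ⁻.
x=-0.34: |R|=0.6839
R=−1: 1+7/9x = −1+2/9x ⇒ -5/9x=2 ⇒ x=2/(-5/9)=-3.6000
Confirm numerically:
  x=-3.418: |R|=0.94254 <1
  x=-3.343: |R|=0.91808 <1
  x=-2.695: |R|=0.68555 <1
  x=-2.014: |R|=0.39131 <1
  x=-3.926: |R|=1.09672 >1
  x=-3.780: |R|=1.05435 >1
  x=-3.668: |R|=1.02081 >1
So |R|<1 on (-3.6000, 0).

z∈(-3.6000,0).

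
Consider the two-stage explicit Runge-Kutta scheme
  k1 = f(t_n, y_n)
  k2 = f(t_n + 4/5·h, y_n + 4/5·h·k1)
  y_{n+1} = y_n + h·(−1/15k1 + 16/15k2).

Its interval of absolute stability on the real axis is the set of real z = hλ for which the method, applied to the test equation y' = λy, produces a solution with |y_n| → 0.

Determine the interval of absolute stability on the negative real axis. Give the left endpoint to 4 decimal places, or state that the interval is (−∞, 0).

(-1.1719, 0).

With y'=λy (z=hλ):
  k1=λy_n ⇒ h·k1=z·y_n;  k2=λ(1+4/5z)y_n ⇒ h·k2=z(1+4/5z)y_n
  y_{n+1}/y_n = 1 − 1/15z + 16/15z(1+4/5z) = 1 + z + 64/75z²
  R(z) = 1 + z + 64/75z².

Solve |R(x)|<1 on ℝ⁻.
x=-0.7: |R|=0.7181
R=1: x+64/75x²=0 ⇒ x=−75/64=-1.1719; min R=1−1/(4·64/75)=0.7070>−1
Confirm numerically:
  x=-1.065: |R|=0.90287 <1
  x=-0.963: |R|=0.82835 <1
  x=-0.938: |R|=0.81280 <1
  x=-0.666: |R|=0.71250 <1
  x=-1.312: |R|=1.15688 >1
  x=-1.216: |R|=1.04579 >1
Interval (-1.1719, 0).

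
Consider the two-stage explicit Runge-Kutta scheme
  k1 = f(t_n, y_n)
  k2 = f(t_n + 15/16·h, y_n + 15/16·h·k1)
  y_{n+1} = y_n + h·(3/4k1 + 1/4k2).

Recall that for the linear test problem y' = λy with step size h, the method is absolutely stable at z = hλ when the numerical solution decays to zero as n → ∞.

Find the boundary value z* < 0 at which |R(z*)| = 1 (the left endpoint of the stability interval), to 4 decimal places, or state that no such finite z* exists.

On y'=λy, z=hλ:
  k1=λy_n ⇒ h·k1=z·y_n;  k2=λ(1+15/16z)y_n ⇒ h·k2=z(1+15/16z)y_n
  y_{n+1}/y_n = 1 + 3/4z + 1/4z(1+15/16z) = 1 + z + 15/64z²
  ⇒ R(z) = 1 + z + 15/64z².

Boundary: |R(x)|=1, x<0.
x=-0.34: |R|=0.6871
R=1: x+15/64x²=0 ⇒ x=−64/15=-4.2667; min R=1−1/(4·15/64)=-0.0667>−1
Confirm numerically:
  x=-3.642: |R|=0.46679 <1
  x=-2.422: |R|=0.04714 <1
  x=-2.271: |R|=0.06222 <1
  x=-4.822: |R|=1.62761 >1
  x=-4.701: |R|=1.47855 >1
So |R|<1 on (-4.2667, 0).

left endpoint -4.2667.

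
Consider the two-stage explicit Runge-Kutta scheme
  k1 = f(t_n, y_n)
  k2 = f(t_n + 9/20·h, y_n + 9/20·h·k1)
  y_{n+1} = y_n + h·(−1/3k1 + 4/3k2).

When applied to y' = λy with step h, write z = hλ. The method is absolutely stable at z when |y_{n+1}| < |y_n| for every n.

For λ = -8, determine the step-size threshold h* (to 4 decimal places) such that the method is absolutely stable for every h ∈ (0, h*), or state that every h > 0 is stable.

(-1.6667,0); λ=-8 ⇒ h* = (5/3)/8 = 0.2083.

With y'=λy (z=hλ):
  k1=λy_n ⇒ h·k1=z·y_n;  k2=λ(1+9/20z)y_n ⇒ h·k2=z(1+9/20z)y_n
  y_{n+1}/y_n = 1 − 1/3z + 4/3z(1+9/20z) = 1 + z + 3/5z²
  Hence R(z) = 1 + z + 3/5z².

Find x<0 with |R(x)|<1.
x=-0.85: |R|=0.5835
R=1: x+3/5x²=0 ⇒ x=−5/3=-1.6667; min R=1−1/(4·3/5)=0.5833>−1
Confirm numerically:
  x=-1.506: |R|=0.85482 <1
  x=-1.497: |R|=0.84761 <1
  x=-1.191: |R|=0.66009 <1
  x=-2.237: |R|=1.76550 >1
  x=-2.158: |R|=1.63618 >1
  x=-1.822: |R|=1.16981 >1
So |R|<1 on (-1.6667, 0).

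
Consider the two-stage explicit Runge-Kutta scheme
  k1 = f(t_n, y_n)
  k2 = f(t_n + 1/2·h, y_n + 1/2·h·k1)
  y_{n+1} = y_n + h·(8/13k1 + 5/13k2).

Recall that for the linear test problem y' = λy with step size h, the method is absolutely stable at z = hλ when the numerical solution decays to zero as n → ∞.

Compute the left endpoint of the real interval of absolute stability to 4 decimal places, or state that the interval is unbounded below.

left endpoint -5.2000.

Set f=λy, z=hλ:
  k1=λy_n ⇒ h·k1=z·y_n;  k2=λ(1+1/2z)y_n ⇒ h·k2=z(1+1/2z)y_n
  y_{n+1}/y_n = 1 + 8/13z + 5/13z(1+1/2z) = 1 + z + 5/26z²
  ⇒ R(z) = 1 + z + 5/26z².

Find x<0 with |R(x)|<1.
x=-1.09: |R|=0.1385
R=1: x+5/26x²=0 ⇒ x=−26/5=-5.2000; min R=1−1/(4·5/26)=-0.3000>−1
Confirm numerically:
  x=-5.132: |R|=0.93289 <1
  x=-4.926: |R|=0.74044 <1
  x=-4.842: |R|=0.66665 <1
  x=-5.603: |R|=1.43423 >1
  x=-5.562: |R|=1.38720 >1
So |R|<1 on (-5.2000, 0).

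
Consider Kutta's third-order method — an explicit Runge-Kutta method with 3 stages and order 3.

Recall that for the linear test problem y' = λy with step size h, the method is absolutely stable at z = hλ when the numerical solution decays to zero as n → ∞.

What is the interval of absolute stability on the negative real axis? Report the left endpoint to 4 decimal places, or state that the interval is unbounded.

Test eqn y'=λy, z=hλ:
  order 3, 3-stage ⇒ R(z)=1+z+z^2/2+z^3/6
  (e.g. R(-1.3)=0.17883, |R|=0.17883)

Find x<0 with |R(x)|<1.
x=-1.3: |R|=0.1788
|R(-1.93)|=0.2657 |R(-0.79)|=0.4399 |R(-0.64)|=0.5211
Bisect:
  x_lo=-2.9209 |R|=1.8084  x_hi=-0.2961 |R|=0.7434
  mid=-1.60849 |R|=0.00846 →hi
  mid=-2.26469 |R|=0.63614 →hi
  mid=-2.59279 |R|=1.13654 →lo
  mid=-2.42874 |R|=0.86712 →hi
  mid=-2.51077 |R|=0.99675 →hi
  mid=-2.55178 |R|=1.06534 →lo
  mid=-2.53127 |R|=1.03072 →lo
  mid=-2.52102 |R|=1.01365 →lo
  mid=-2.51589 |R|=1.00518 →lo
  mid=-2.51333 |R|=1.00096 →lo
  ...
  [-2.51285,-2.51269] ⇒ x*=-2.5127
Stable set (-2.5127, 0).

z∈(-2.5127,0).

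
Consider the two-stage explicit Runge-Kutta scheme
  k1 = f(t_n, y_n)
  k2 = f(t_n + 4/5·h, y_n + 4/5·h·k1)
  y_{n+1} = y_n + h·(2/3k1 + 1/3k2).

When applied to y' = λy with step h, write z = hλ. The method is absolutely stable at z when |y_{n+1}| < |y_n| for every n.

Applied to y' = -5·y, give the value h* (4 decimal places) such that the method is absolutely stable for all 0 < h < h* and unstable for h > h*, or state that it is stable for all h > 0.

(-3.7500,0); λ=-5 ⇒ h* = (15/4)/5 = 0.7500.

With y'=λy (z=hλ):
  k1=λy_n ⇒ h·k1=z·y_n;  k2=λ(1+4/5z)y_n ⇒ h·k2=z(1+4/5z)y_n
  y_{n+1}/y_n = 1 + 2/3z + 1/3z(1+4/5z) = 1 + z + 4/15z²
  so R(z) = 1 + z + 4/15z².

Find x<0 with |R(x)|<1.
x=-1.6: |R|=0.0827
R=1: x+4/15x²=0 ⇒ x=−15/4=-3.7500; min R=1−1/(4·4/15)=0.0625>−1
Confirm numerically:
  x=-3.703: |R|=0.95359 <1
  x=-2.709: |R|=0.24798 <1
  x=-2.425: |R|=0.14317 <1
  x=-4.263: |R|=1.58318 >1
  x=-4.121: |R|=1.40770 >1
  x=-3.780: |R|=1.03024 >1
Interval (-3.7500, 0).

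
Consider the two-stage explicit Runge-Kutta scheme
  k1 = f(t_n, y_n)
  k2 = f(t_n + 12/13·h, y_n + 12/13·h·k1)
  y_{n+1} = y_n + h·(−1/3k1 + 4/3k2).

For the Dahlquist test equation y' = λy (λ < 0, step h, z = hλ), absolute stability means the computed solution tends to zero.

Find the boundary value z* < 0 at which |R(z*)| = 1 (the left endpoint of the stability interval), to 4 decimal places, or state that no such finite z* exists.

With y'=λy (z=hλ):
  k1=λy_n ⇒ h·k1=z·y_n;  k2=λ(1+12/13z)y_n ⇒ h·k2=z(1+12/13z)y_n
  y_{n+1}/y_n = 1 − 1/3z + 4/3z(1+12/13z) = 1 + z + 16/13z²
  ⇒ R(z) = 1 + z + 16/13z².

Find x<0 with |R(x)|<1.
x=-1: |R|=1.2308
R=1: x+16/13x²=0 ⇒ x=−13/16=-0.8125; min R=1−1/(4·16/13)=0.7969>−1
Confirm numerically:
  x=-0.782: |R|=0.97064 <1
  x=-0.678: |R|=0.88776 <1
  x=-0.431: |R|=0.79763 <1
  x=-1.342: |R|=1.87457 >1
  x=-1.262: |R|=1.69818 >1
  x=-0.982: |R|=1.20486 >1
Interval (-0.8125, 0).

left endpoint -0.8125.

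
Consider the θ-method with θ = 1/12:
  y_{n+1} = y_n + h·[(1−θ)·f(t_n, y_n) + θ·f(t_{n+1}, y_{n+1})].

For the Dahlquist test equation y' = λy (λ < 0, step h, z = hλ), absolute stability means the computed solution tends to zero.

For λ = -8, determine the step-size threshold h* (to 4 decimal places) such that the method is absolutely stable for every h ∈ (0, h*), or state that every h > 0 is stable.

Test eqn y'=λy, z=hλ:
  y_{n+1} = y_n + z·[11/12·y_n + 1/12·y_{n+1}] ⇒ (1 − 1/12z)y_{n+1} = (1 + 11/12z)y_n
  so R(z) = (1 + 11/12z)/(1 − 1/12z).

Solve |R(x)|<1 on ℝ⁻.
x=-0.94: |R|=0.1283
R=−1: 1+11/12x = −1+1/12x ⇒ -5/6x=2 ⇒ x=2/(-5/6)=-2.4000
Confirm numerically:
  x=-2.261: |R|=0.90253 <1
  x=-1.942: |R|=0.67150 <1
  x=-1.367: |R|=0.22720 <1
  x=-1.346: |R|=0.21025 <1
  x=-2.911: |R|=1.34270 >1
  x=-2.780: |R|=1.25710 >1
  x=-2.618: |R|=1.14913 >1
So |R|<1 on (-2.4000, 0).

(-2.4000,0); λ=-8 ⇒ h* = (12/5)/8 = 0.3000.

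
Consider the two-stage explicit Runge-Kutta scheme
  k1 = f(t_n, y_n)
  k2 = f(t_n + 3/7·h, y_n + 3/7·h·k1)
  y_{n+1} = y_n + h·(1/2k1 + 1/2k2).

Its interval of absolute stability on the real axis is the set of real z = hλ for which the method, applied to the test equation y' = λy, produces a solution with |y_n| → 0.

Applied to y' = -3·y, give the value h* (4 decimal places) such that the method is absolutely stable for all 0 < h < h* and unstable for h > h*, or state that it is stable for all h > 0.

Set f=λy, z=hλ:
  k1=λy_n ⇒ h·k1=z·y_n;  k2=λ(1+3/7z)y_n ⇒ h·k2=z(1+3/7z)y_n
  y_{n+1}/y_n = 1 + 1/2z + 1/2z(1+3/7z) = 1 + z + 3/14z²
  ⇒ R(z) = 1 + z + 3/14z².

Need |R(x)|<1, x<0.
x=-1.29: |R|=0.0666
R=1: x+3/14x²=0 ⇒ x=−14/3=-4.6667; min R=1−1/(4·3/14)=-0.1667>−1
Confirm numerically:
  x=-3.341: |R|=0.05092 <1
  x=-3.230: |R|=0.00562 <1
  x=-2.500: |R|=0.16071 <1
  x=-5.129: |R|=1.50814 >1
  x=-4.953: |R|=1.30390 >1
  x=-4.863: |R|=1.20459 >1
Stable set (-4.6667, 0).

(-4.6667,0); λ=-3 ⇒ h* = (14/3)/3 = 1.5556.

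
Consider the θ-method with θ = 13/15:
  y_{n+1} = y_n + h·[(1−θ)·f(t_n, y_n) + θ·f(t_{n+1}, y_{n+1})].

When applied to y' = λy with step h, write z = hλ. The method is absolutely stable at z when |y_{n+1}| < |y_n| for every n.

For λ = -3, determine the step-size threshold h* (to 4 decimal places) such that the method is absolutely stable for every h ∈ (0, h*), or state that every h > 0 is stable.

interval (−∞, 0). Any h>0 works for λ=-3.

Set f=λy, z=hλ:
  y_{n+1} = y_n + z·[2/15·y_n + 13/15·y_{n+1}] ⇒ (1 − 13/15z)y_{n+1} = (1 + 2/15z)y_n
  ⇒ R(z) = (1 + 2/15z)/(1 − 13/15z).

Boundary: |R(x)|=1, x<0.
x=-1.51: |R|=0.3459
x=-2: |R|=0.2683
x=-10: |R|=0.0345
x=-100: |R|=0.1407
θ=13/15≥1/2 ⇒ |1+2/15x|<|1−13/15x| ∀x<0 ⇒ stable on all of ℝ⁻.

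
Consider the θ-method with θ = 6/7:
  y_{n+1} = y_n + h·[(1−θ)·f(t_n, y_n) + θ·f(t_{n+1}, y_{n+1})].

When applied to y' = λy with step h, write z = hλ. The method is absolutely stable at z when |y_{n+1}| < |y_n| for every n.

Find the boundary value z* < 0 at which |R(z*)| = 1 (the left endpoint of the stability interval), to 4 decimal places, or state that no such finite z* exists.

On y'=λy, z=hλ:
  y_{n+1} = y_n + z·[1/7·y_n + 6/7·y_{n+1}] ⇒ (1 − 6/7z)y_{n+1} = (1 + 1/7z)y_n
  ⇒ R(z) = (1 + 1/7z)/(1 − 6/7z).

Need |R(x)|<1, x<0.
x=-1.07: |R|=0.4419
x=-2: |R|=0.2632
x=-10: |R|=0.0448
x=-100: |R|=0.1532
θ=6/7≥1/2 ⇒ |1+1/7x|<|1−6/7x| ∀x<0 ⇒ stable on all of ℝ⁻.

(−∞, 0) — no finite endpoint.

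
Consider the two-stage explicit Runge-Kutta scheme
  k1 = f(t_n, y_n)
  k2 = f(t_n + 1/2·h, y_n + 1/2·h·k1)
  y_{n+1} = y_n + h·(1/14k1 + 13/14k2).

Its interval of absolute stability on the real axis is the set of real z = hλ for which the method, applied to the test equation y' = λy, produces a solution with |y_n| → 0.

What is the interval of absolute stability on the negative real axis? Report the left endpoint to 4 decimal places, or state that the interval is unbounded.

With y'=λy (z=hλ):
  k1=λy_n ⇒ h·k1=z·y_n;  k2=λ(1+1/2z)y_n ⇒ h·k2=z(1+1/2z)y_n
  y_{n+1}/y_n = 1 + 1/14z + 13/14z(1+1/2z) = 1 + z + 13/28z²
  R(z) = 1 + z + 13/28z².

Boundary: |R(x)|=1, x<0.
x=-0.85: |R|=0.4854
R=1: x+13/28x²=0 ⇒ x=−28/13=-2.1538; min R=1−1/(4·13/28)=0.4615>−1
Confirm numerically:
  x=-1.760: |R|=0.67817 <1
  x=-1.218: |R|=0.47078 <1
  x=-0.988: |R|=0.46521 <1
  x=-2.617: |R|=1.56275 >1
  x=-2.561: |R|=1.48412 >1
  x=-2.402: |R|=1.27674 >1
Interval (-2.1538, 0).

(-2.1538, 0).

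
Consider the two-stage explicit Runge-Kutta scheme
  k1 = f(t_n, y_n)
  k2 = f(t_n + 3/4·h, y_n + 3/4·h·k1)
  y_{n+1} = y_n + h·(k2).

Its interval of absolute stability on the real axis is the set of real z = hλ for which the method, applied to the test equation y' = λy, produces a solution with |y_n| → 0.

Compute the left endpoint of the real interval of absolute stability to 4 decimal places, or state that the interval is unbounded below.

z* = -1.3333.

Set f=λy, z=hλ:
  k1=λy_n ⇒ h·k1=z·y_n;  k2=λ(1+3/4z)y_n ⇒ h·k2=z(1+3/4z)y_n
  y_{n+1}/y_n = 1 + z(1+3/4z) = 1 + z + 3/4z²
  ⇒ R(z) = 1 + z + 3/4z².

Find x<0 with |R(x)|<1.
x=-0.38: |R|=0.7283
R=1: x+3/4x²=0 ⇒ x=−4/3=-1.3333; min R=1−1/(4·3/4)=0.6667>−1
Confirm numerically:
  x=-1.310: |R|=0.97708 <1
  x=-1.190: |R|=0.87207 <1
  x=-1.057: |R|=0.78094 <1
  x=-0.629: |R|=0.66773 <1
  x=-1.744: |R|=1.53715 >1
  x=-1.515: |R|=1.20642 >1
  x=-1.443: |R|=1.11869 >1
So |R|<1 on (-1.3333, 0).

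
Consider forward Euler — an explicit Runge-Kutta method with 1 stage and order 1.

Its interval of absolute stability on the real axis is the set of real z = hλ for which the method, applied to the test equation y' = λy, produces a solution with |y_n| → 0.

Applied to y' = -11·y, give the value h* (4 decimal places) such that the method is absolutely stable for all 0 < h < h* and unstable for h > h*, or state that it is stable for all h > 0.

With y'=λy (z=hλ):
  order 1, 1-stage ⇒ R(z)=1+z
  (e.g. R(-1.72)=-0.72000, |R|=0.72000)

Solve |R(x)|<1 on ℝ⁻.
x=-1.72: |R|=0.7200
|R(-2.32)|=1.3200 |R(-2.25)|=1.2500 |R(-1.52)|=0.5200
Bisect:
  x_lo=-2.3444 |R|=1.3444  x_hi=-0.3938 |R|=0.6062
  mid=-1.36912 |R|=0.36912 →hi
  mid=-1.85678 |R|=0.85678 →hi
  mid=-2.10061 |R|=1.10061 →lo
  mid=-1.97869 |R|=0.97869 →hi
  mid=-2.03965 |R|=1.03965 →lo
  mid=-2.00917 |R|=1.00917 →lo
  mid=-1.99393 |R|=0.99393 →hi
  mid=-2.00155 |R|=1.00155 →lo
  ...
  [-2.00000,-1.99988] ⇒ x*=-2.0000
So |R|<1 on (-2.0000, 0).

(-2.0000,0); λ=-11 ⇒ h* = 0.1818.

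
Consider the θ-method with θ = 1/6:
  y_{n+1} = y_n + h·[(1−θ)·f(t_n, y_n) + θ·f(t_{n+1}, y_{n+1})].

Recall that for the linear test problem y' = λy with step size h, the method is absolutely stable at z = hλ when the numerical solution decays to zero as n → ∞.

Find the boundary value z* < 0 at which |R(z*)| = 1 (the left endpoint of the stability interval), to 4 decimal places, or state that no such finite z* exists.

left endpoint -3.0000.

On y'=λy, z=hλ:
  y_{n+1} = y_n + z·[5/6·y_n + 1/6·y_{n+1}] ⇒ (1 − 1/6z)y_{n+1} = (1 + 5/6z)y_n
  ⇒ R(z) = (1 + 5/6z)/(1 − 1/6z).

Find x<0 with |R(x)|<1.
x=-1.7: |R|=0.3247
R=−1: 1+5/6x = −1+1/6x ⇒ -2/3x=2 ⇒ x=2/(-2/3)=-3.0000
Confirm numerically:
  x=-2.738: |R|=0.88006 <1
  x=-2.592: |R|=0.81006 <1
  x=-1.566: |R|=0.24187 <1
  x=-1.241: |R|=0.02831 <1
  x=-3.338: |R|=1.14478 >1
  x=-3.316: |R|=1.13568 >1
Stable set (-3.0000, 0).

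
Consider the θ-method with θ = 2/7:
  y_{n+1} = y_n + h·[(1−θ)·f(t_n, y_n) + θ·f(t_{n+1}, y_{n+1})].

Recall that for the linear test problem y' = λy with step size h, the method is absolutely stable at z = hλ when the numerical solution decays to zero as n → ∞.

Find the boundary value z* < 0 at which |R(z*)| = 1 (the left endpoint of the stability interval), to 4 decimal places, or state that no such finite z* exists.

On y'=λy, z=hλ:
  y_{n+1} = y_n + z·[5/7·y_n + 2/7·y_{n+1}] ⇒ (1 − 2/7z)y_{n+1} = (1 + 5/7z)y_n
  R(z) = (1 + 5/7z)/(1 − 2/7z).

Boundary: |R(x)|=1, x<0.
x=-1.74: |R|=0.1622
R=−1: 1+5/7x = −1+2/7x ⇒ -3/7x=2 ⇒ x=2/(-3/7)=-4.6667
Confirm numerically:
  x=-3.980: |R|=0.86230 <1
  x=-3.036: |R|=0.62576 <1
  x=-2.787: |R|=0.55153 <1
  x=-2.648: |R|=0.50748 <1
  x=-5.139: |R|=1.08201 >1
  x=-5.088: |R|=1.07359 >1
So |R|<1 on (-4.6667, 0).

left endpoint -4.6667.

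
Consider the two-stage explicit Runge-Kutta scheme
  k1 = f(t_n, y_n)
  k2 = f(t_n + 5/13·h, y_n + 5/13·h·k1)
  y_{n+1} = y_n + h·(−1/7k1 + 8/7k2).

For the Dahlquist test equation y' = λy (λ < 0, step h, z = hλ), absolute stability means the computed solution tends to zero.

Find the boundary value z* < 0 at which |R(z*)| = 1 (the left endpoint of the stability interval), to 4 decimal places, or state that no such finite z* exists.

left endpoint -2.2750.

Test eqn y'=λy, z=hλ:
  k1=λy_n ⇒ h·k1=z·y_n;  k2=λ(1+5/13z)y_n ⇒ h·k2=z(1+5/13z)y_n
  y_{n+1}/y_n = 1 − 1/7z + 8/7z(1+5/13z) = 1 + z + 40/91z²
  Hence R(z) = 1 + z + 40/91z².

Solve |R(x)|<1 on ℝ⁻.
x=-0.77: |R|=0.4906
R=1: x+40/91x²=0 ⇒ x=−91/40=-2.2750; min R=1−1/(4·40/91)=0.4313>−1
Confirm numerically:
  x=-1.757: |R|=0.59994 <1
  x=-1.724: |R|=0.58245 <1
  x=-1.038: |R|=0.43560 <1
  x=-2.842: |R|=1.70831 >1
  x=-2.621: |R|=1.39862 >1
  x=-2.373: |R|=1.10222 >1
Interval (-2.2750, 0).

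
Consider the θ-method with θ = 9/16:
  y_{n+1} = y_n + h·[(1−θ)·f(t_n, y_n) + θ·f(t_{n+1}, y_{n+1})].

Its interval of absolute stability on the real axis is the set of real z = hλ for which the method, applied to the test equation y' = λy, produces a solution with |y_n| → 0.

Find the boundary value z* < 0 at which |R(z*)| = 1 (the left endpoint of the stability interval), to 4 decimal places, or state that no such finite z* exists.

On y'=λy, z=hλ:
  y_{n+1} = y_n + z·[7/16·y_n + 9/16·y_{n+1}] ⇒ (1 − 9/16z)y_{n+1} = (1 + 7/16z)y_n
  ⇒ R(z) = (1 + 7/16z)/(1 − 9/16z).

Need |R(x)|<1, x<0.
x=-1.48: |R|=0.1924
x=-2: |R|=0.0588
x=-10: |R|=0.5094
x=-100: |R|=0.7467
θ=9/16≥1/2 ⇒ |1+7/16x|<|1−9/16x| ∀x<0 ⇒ unbounded interval.

(−∞, 0) — no finite endpoint.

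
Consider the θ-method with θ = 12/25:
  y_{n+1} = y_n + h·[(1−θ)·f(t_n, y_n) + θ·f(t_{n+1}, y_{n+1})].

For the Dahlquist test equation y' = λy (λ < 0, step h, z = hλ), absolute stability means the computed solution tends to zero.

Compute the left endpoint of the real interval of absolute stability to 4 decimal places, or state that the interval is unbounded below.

On y'=λy, z=hλ:
  y_{n+1} = y_n + z·[13/25·y_n + 12/25·y_{n+1}] ⇒ (1 − 12/25z)y_{n+1} = (1 + 13/25z)y_n
  Hence R(z) = (1 + 13/25z)/(1 − 12/25z).

Need |R(x)|<1, x<0.
x=-0.44: |R|=0.6367
R=−1: 1+13/25x = −1+12/25x ⇒ -1/25x=2 ⇒ x=2/(-1/25)=-50.0000
Confirm numerically:
  x=-38.414: |R|=0.97616 <1
  x=-37.430: |R|=0.97349 <1
  x=-32.451: |R|=0.95765 <1
  x=-50.553: |R|=1.00088 >1
  x=-50.515: |R|=1.00082 >1
Interval (-50.0000, 0).

left endpoint -50.0000.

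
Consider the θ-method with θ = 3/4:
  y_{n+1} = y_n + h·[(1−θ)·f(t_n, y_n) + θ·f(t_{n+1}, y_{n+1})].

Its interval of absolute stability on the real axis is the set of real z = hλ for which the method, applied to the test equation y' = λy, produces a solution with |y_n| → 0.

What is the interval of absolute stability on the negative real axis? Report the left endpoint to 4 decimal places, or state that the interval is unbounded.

On y'=λy, z=hλ:
  y_{n+1} = y_n + z·[1/4·y_n + 3/4·y_{n+1}] ⇒ (1 − 3/4z)y_{n+1} = (1 + 1/4z)y_n
  Hence R(z) = (1 + 1/4z)/(1 − 3/4z).

Find x<0 with |R(x)|<1.
x=-1.37: |R|=0.3243
x=-2: |R|=0.2000
x=-10: |R|=0.1765
x=-100: |R|=0.3158
θ=3/4≥1/2 ⇒ |1+1/4x|<|1−3/4x| ∀x<0 ⇒ stable on all of ℝ⁻.

unbounded; (−∞, 0).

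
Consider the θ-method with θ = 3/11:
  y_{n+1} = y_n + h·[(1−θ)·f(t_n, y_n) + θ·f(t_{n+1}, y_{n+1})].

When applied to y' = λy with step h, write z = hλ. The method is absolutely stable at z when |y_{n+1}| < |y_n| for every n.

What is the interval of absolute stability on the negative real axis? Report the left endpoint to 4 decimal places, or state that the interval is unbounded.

z∈(-4.4000,0).

On y'=λy, z=hλ:
  y_{n+1} = y_n + z·[8/11·y_n + 3/11·y_{n+1}] ⇒ (1 − 3/11z)y_{n+1} = (1 + 8/11z)y_n
  ⇒ R(z) = (1 + 8/11z)/(1 − 3/11z).

Solve |R(x)|<1 on ℝ⁻.
x=-0.74: |R|=0.3843
R=−1: 1+8/11x = −1+3/11x ⇒ -5/11x=2 ⇒ x=2/(-5/11)=-4.4000
Confirm numerically:
  x=-4.320: |R|=0.98331 <1
  x=-3.341: |R|=0.74813 <1
  x=-2.064: |R|=0.32061 <1
  x=-4.982: |R|=1.11216 >1
  x=-4.665: |R|=1.05301 >1
  x=-4.477: |R|=1.01576 >1
Stable set (-4.4000, 0).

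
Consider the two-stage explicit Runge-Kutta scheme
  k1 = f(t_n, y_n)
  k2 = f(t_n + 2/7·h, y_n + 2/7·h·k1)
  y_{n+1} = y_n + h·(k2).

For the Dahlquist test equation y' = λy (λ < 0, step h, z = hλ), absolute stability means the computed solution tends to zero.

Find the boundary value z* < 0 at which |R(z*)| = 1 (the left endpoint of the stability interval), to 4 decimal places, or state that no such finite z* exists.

z* = -3.5000.

Set f=λy, z=hλ:
  k1=λy_n ⇒ h·k1=z·y_n;  k2=λ(1+2/7z)y_n ⇒ h·k2=z(1+2/7z)y_n
  y_{n+1}/y_n = 1 + z(1+2/7z) = 1 + z + 2/7z²
  Hence R(z) = 1 + z + 2/7z².

Solve |R(x)|<1 on ℝ⁻.
x=-1.32: |R|=0.1778
R=1: x+2/7x²=0 ⇒ x=−7/2=-3.5000; min R=1−1/(4·2/7)=0.1250>−1
Confirm numerically:
  x=-2.557: |R|=0.31107 <1
  x=-1.954: |R|=0.13689 <1
  x=-1.776: |R|=0.12519 <1
  x=-1.664: |R|=0.12711 <1
  x=-3.921: |R|=1.47164 >1
  x=-3.832: |R|=1.36349 >1
Interval (-3.5000, 0).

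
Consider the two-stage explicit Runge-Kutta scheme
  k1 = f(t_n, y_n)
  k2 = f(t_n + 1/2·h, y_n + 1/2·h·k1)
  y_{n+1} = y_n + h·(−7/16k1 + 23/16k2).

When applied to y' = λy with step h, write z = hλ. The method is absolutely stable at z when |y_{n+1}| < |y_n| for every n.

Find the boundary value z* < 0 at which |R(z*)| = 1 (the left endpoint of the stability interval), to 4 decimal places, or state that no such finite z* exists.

Set f=λy, z=hλ:
  k1=λy_n ⇒ h·k1=z·y_n;  k2=λ(1+1/2z)y_n ⇒ h·k2=z(1+1/2z)y_n
  y_{n+1}/y_n = 1 − 7/16z + 23/16z(1+1/2z) = 1 + z + 23/32z²
  R(z) = 1 + z + 23/32z².

Boundary: |R(x)|=1, x<0.
x=-0.72: |R|=0.6526
R=1: x+23/32x²=0 ⇒ x=−32/23=-1.3913; min R=1−1/(4·23/32)=0.6522>−1
Confirm numerically:
  x=-1.273: |R|=0.89176 <1
  x=-0.700: |R|=0.65219 <1
  x=-0.565: |R|=0.66444 <1
  x=-1.703: |R|=1.38153 >1
  x=-1.509: |R|=1.12765 >1
So |R|<1 on (-1.3913, 0).

z* = -1.3913.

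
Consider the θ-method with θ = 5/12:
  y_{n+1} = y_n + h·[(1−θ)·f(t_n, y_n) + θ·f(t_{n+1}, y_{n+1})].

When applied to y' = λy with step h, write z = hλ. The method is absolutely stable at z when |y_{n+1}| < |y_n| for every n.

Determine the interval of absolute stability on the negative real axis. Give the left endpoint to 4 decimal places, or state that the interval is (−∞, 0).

z∈(-12.0000,0).

Set f=λy, z=hλ:
  y_{n+1} = y_n + z·[7/12·y_n + 5/12·y_{n+1}] ⇒ (1 − 5/12z)y_{n+1} = (1 + 7/12z)y_n
  Hence R(z) = (1 + 7/12z)/(1 − 5/12z).

Find x<0 with |R(x)|<1.
x=-0.98: |R|=0.3041
R=−1: 1+7/12x = −1+5/12x ⇒ -1/6x=2 ⇒ x=2/(-1/6)=-12.0000
Confirm numerically:
  x=-10.515: |R|=0.95401 <1
  x=-9.488: |R|=0.91548 <1
  x=-8.237: |R|=0.85849 <1
  x=-12.460: |R|=1.01238 >1
  x=-12.282: |R|=1.00768 >1
  x=-12.070: |R|=1.00194 >1
Interval (-12.0000, 0).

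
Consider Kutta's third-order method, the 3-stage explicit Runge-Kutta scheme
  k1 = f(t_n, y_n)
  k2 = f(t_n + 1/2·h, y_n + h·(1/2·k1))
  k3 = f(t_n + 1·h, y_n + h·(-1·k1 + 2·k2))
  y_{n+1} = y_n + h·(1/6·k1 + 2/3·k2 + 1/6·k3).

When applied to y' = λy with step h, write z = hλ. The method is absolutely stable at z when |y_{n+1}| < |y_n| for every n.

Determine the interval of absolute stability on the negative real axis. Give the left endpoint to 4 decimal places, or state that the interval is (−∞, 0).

On y'=λy, z=hλ:
  order 3, 3-stage ⇒ R(z)=1+z+z^2/2+z^3/6
  (e.g. R(-1.05)=0.30831, |R|=0.30831)

Solve |R(x)|<1 on ℝ⁻.
x=-1.05: |R|=0.3083
|R(-1.66)|=0.0446 |R(-1.2)|=0.2320 |R(-0.9)|=0.3835
Bisect:
  x_lo=-3.1244 |R|=2.3269  x_hi=-0.1536 |R|=0.8576
  mid=-1.63901 |R|=0.02966 →hi
  mid=-2.38172 |R|=0.79718 →hi
  mid=-2.75308 |R|=1.44115 →lo
  mid=-2.56740 |R|=1.09215 →lo
  mid=-2.47456 |R|=0.93831 →hi
  mid=-2.52098 |R|=1.01359 →lo
  mid=-2.49777 |R|=0.97555 →hi
  mid=-2.50938 |R|=0.99447 →hi
  mid=-2.51518 |R|=1.00400 →lo
  ...
  [-2.51282,-2.51264] ⇒ x*=-2.5127
So |R|<1 on (-2.5127, 0).

(-2.5127, 0).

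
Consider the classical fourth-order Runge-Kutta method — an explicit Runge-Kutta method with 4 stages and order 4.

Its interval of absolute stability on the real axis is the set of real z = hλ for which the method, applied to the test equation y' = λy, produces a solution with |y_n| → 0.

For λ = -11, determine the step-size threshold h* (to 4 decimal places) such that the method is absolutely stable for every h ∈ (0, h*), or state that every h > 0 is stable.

(-2.7853,0); λ=-11 ⇒ h* = 0.2532.

On y'=λy, z=hλ:
  order 4, 4-stage ⇒ R(z)=1+z+z^2/2+z^3/6+z^4/24
  (e.g. R(-1.71)=0.27495, |R|=0.27495)

Boundary: |R(x)|=1, x<0.
x=-1.71: |R|=0.2749
|R(-2.97)|=1.3161 |R(-2.61)|=0.7663 |R(-1.99)|=0.3300
Bisect:
  x_lo=-3.5019 |R|=2.7386  x_hi=-0.0944 |R|=0.9099
  mid=-1.79819 |R|=0.28513 →hi
  mid=-2.65007 |R|=0.81454 →hi
  mid=-3.07601 |R|=1.53438 →lo
  mid=-2.86304 |R|=1.12368 →lo
  mid=-2.75655 |R|=0.95752 →hi
  mid=-2.80979 |R|=1.03757 →lo
  mid=-2.78317 |R|=0.99681 →hi
  mid=-2.79648 |R|=1.01700 →lo
  ...
  [-2.78546,-2.78525] ⇒ x*=-2.7853
Stable set (-2.7853, 0).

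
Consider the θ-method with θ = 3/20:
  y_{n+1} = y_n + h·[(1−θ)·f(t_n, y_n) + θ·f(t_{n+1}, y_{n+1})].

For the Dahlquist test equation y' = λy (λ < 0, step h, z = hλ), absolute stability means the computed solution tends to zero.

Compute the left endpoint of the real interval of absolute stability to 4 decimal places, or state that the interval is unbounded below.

With y'=λy (z=hλ):
  y_{n+1} = y_n + z·[17/20·y_n + 3/20·y_{n+1}] ⇒ (1 − 3/20z)y_{n+1} = (1 + 17/20z)y_n
  ⇒ R(z) = (1 + 17/20z)/(1 − 3/20z).

Boundary: |R(x)|=1, x<0.
x=-0.72: |R|=0.3502
R=−1: 1+17/20x = −1+3/20x ⇒ -7/10x=2 ⇒ x=2/(-7/10)=-2.8571
Confirm numerically:
  x=-2.676: |R|=0.90952 <1
  x=-2.567: |R|=0.85336 <1
  x=-1.852: |R|=0.44937 <1
  x=-1.427: |R|=0.17540 <1
  x=-3.354: |R|=1.23139 >1
  x=-3.297: |R|=1.20602 >1
  x=-3.294: |R|=1.20467 >1
So |R|<1 on (-2.8571, 0).

z* = -2.8571.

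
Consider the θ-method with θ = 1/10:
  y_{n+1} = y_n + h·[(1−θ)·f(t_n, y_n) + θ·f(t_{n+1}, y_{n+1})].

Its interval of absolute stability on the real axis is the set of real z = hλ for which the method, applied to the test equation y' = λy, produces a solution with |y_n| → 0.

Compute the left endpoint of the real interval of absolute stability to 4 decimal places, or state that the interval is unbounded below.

With y'=λy (z=hλ):
  y_{n+1} = y_n + z·[9/10·y_n + 1/10·y_{n+1}] ⇒ (1 − 1/10z)y_{n+1} = (1 + 9/10z)y_n
  ⇒ R(z) = (1 + 9/10z)/(1 − 1/10z).

Find x<0 with |R(x)|<1.
x=-1.21: |R|=0.0794
R=−1: 1+9/10x = −1+1/10x ⇒ -4/5x=2 ⇒ x=2/(-4/5)=-2.5000
Confirm numerically:
  x=-1.896: |R|=0.59381 <1
  x=-1.528: |R|=0.32547 <1
  x=-1.402: |R|=0.22961 <1
  x=-3.093: |R|=1.36233 >1
  x=-2.848: |R|=1.21669 >1
  x=-2.576: |R|=1.04835 >1
So |R|<1 on (-2.5000, 0).

left endpoint -2.5000.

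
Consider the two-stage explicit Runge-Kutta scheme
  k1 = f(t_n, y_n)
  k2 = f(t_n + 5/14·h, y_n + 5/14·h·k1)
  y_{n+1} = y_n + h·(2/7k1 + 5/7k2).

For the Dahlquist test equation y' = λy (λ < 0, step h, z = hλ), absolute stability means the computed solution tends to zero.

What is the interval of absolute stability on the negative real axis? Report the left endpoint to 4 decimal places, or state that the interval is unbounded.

(-3.9200, 0).

On y'=λy, z=hλ:
  k1=λy_n ⇒ h·k1=z·y_n;  k2=λ(1+5/14z)y_n ⇒ h·k2=z(1+5/14z)y_n
  y_{n+1}/y_n = 1 + 2/7z + 5/7z(1+5/14z) = 1 + z + 25/98z²
  ⇒ R(z) = 1 + z + 25/98z².

Boundary: |R(x)|=1, x<0.
x=-1.14: |R|=0.1915
R=1: x+25/98x²=0 ⇒ x=−98/25=-3.9200; min R=1−1/(4·25/98)=0.0200>−1
Confirm numerically:
  x=-3.571: |R|=0.68207 <1
  x=-3.212: |R|=0.41987 <1
  x=-2.200: |R|=0.03469 <1
  x=-4.451: |R|=1.60293 >1
  x=-4.423: |R|=1.56754 >1
  x=-4.091: |R|=1.17846 >1
Interval (-3.9200, 0).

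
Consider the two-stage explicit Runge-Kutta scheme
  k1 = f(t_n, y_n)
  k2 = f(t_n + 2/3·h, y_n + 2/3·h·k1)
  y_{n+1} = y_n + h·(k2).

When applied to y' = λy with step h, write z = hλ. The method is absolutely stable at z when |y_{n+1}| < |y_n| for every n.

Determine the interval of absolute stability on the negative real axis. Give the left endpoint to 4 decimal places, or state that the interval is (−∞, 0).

Test eqn y'=λy, z=hλ:
  k1=λy_n ⇒ h·k1=z·y_n;  k2=λ(1+2/3z)y_n ⇒ h·k2=z(1+2/3z)y_n
  y_{n+1}/y_n = 1 + z(1+2/3z) = 1 + z + 2/3z²
  ⇒ R(z) = 1 + z + 2/3z².

Find x<0 with |R(x)|<1.
x=-1.69: |R|=1.2141
R=1: x+2/3x²=0 ⇒ x=−3/2=-1.5000; min R=1−1/(4·2/3)=0.6250>−1
Confirm numerically:
  x=-1.453: |R|=0.95447 <1
  x=-1.342: |R|=0.85864 <1
  x=-0.988: |R|=0.66276 <1
  x=-2.026: |R|=1.71045 >1
  x=-1.729: |R|=1.26396 >1
  x=-1.679: |R|=1.20036 >1
Stable set (-1.5000, 0).

(-1.5000, 0).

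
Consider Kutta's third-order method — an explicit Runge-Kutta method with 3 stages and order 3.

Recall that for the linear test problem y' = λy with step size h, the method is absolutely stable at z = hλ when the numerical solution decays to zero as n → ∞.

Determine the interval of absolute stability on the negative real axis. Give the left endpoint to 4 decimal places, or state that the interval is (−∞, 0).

(-2.5127, 0).

With y'=λy (z=hλ):
  order 3, 3-stage ⇒ R(z)=1+z+z^2/2+z^3/6
  (e.g. R(-0.78)=0.44511, |R|=0.44511)

Solve |R(x)|<1 on ℝ⁻.
x=-0.78: |R|=0.4451
|R(-2.68)|=1.2969 |R(-1.56)|=0.0241 |R(-1.11)|=0.2781
Bisect:
  x_lo=-3.2501 |R|=2.6904  x_hi=-0.2376 |R|=0.7884
  mid=-1.74382 |R|=0.10717 →hi
  mid=-2.49696 |R|=0.97423 →hi
  mid=-2.87352 |R|=1.69947 →lo
  mid=-2.68524 |R|=1.30698 →lo
  mid=-2.59110 |R|=1.13355 →lo
  mid=-2.54403 |R|=1.05218 →lo
  mid=-2.52049 |R|=1.01278 →lo
  mid=-2.50873 |R|=0.99340 →hi
  mid=-2.51461 |R|=1.00307 →lo
  mid=-2.51167 |R|=0.99823 →hi
  ...
  [-2.51277,-2.51259] ⇒ x*=-2.5127
So |R|<1 on (-2.5127, 0).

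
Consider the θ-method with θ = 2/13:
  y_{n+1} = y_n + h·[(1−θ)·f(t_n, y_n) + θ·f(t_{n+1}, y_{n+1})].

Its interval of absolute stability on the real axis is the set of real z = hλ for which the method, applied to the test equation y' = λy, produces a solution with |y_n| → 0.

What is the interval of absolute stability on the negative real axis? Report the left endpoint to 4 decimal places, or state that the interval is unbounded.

Test eqn y'=λy, z=hλ:
  y_{n+1} = y_n + z·[11/13·y_n + 2/13·y_{n+1}] ⇒ (1 − 2/13z)y_{n+1} = (1 + 11/13z)y_n
  Hence R(z) = (1 + 11/13z)/(1 − 2/13z).

Boundary: |R(x)|=1, x<0.
x=-1.7: |R|=0.3476
R=−1: 1+11/13x = −1+2/13x ⇒ -9/13x=2 ⇒ x=2/(-9/13)=-2.8889
Confirm numerically:
  x=-2.246: |R|=0.66922 <1
  x=-1.463: |R|=0.19421 <1
  x=-1.234: |R|=0.03711 <1
  x=-3.393: |R|=1.22930 >1
  x=-3.292: |R|=1.18525 >1
So |R|<1 on (-2.8889, 0).

z∈(-2.8889,0).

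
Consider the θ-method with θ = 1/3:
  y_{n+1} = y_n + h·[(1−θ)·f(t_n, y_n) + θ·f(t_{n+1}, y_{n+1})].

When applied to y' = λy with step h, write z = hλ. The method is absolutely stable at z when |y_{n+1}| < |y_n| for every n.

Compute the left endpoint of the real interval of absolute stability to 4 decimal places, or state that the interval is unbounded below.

Test eqn y'=λy, z=hλ:
  y_{n+1} = y_n + z·[2/3·y_n + 1/3·y_{n+1}] ⇒ (1 − 1/3z)y_{n+1} = (1 + 2/3z)y_n
  R(z) = (1 + 2/3z)/(1 − 1/3z).

Boundary: |R(x)|=1, x<0.
x=-0.48: |R|=0.5862
R=−1: 1+2/3x = −1+1/3x ⇒ -1/3x=2 ⇒ x=2/(-1/3)=-6.0000
Confirm numerically:
  x=-5.271: |R|=0.91186 <1
  x=-5.261: |R|=0.91054 <1
  x=-3.089: |R|=0.52192 <1
  x=-2.637: |R|=0.40341 <1
  x=-6.586: |R|=1.06113 >1
  x=-6.058: |R|=1.00640 >1
Interval (-6.0000, 0).

left endpoint -6.0000.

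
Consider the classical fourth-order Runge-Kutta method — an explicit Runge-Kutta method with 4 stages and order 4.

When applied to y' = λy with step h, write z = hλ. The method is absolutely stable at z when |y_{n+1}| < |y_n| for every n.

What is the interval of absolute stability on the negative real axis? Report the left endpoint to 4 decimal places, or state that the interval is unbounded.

Set f=λy, z=hλ:
  order 4, 4-stage ⇒ R(z)=1+z+z^2/2+z^3/6+z^4/24
  (e.g. R(-1.05)=0.35896, |R|=0.35896)

Need |R(x)|<1, x<0.
x=-1.05: |R|=0.3590
|R(-2.87)|=1.1354 |R(-1.12)|=0.3386 |R(-0.94)|=0.3959
Bisect:
  x_lo=-3.1190 |R|=1.6312  x_hi=-0.0721 |R|=0.9304
  mid=-1.59556 |R|=0.27039 →hi
  mid=-2.35727 |R|=0.52452 →hi
  mid=-2.73812 |R|=0.93118 →hi
  mid=-2.92855 |R|=1.23836 →lo
  mid=-2.83334 |R|=1.07489 →lo
  mid=-2.78573 |R|=1.00066 →lo
  mid=-2.76193 |R|=0.96534 →hi
  mid=-2.77383 |R|=0.98285 →hi
  mid=-2.77978 |R|=0.99172 →hi
  mid=-2.78276 |R|=0.99618 →hi
  ...
  [-2.78536,-2.78517] ⇒ x*=-2.7853
So |R|<1 on (-2.7853, 0).

(-2.7853, 0).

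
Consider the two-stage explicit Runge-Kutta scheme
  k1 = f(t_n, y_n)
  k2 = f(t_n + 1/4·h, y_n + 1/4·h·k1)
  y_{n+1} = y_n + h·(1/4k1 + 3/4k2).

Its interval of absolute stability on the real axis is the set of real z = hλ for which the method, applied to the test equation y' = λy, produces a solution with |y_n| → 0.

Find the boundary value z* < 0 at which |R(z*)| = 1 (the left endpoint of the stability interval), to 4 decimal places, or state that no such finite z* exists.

Test eqn y'=λy, z=hλ:
  k1=λy_n ⇒ h·k1=z·y_n;  k2=λ(1+1/4z)y_n ⇒ h·k2=z(1+1/4z)y_n
  y_{n+1}/y_n = 1 + 1/4z + 3/4z(1+1/4z) = 1 + z + 3/16z²
  so R(z) = 1 + z + 3/16z².

Find x<0 with |R(x)|<1.
x=-0.93: |R|=0.2322
R=1: x+3/16x²=0 ⇒ x=−16/3=-5.3333; min R=1−1/(4·3/16)=-0.3333>−1
Confirm numerically:
  x=-5.298: |R|=0.96490 <1
  x=-4.211: |R|=0.11385 <1
  x=-3.695: |R|=0.13506 <1
  x=-2.821: |R|=0.32887 <1
  x=-5.922: |R|=1.65364 >1
  x=-5.408: |R|=1.07571 >1
Interval (-5.3333, 0).

left endpoint -5.3333.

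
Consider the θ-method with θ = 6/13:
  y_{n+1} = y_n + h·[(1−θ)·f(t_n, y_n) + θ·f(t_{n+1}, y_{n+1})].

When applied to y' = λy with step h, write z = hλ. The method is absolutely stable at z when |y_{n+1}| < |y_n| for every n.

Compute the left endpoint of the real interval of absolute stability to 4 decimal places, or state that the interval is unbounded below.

z* = -26.0000.

Set f=λy, z=hλ:
  y_{n+1} = y_n + z·[7/13·y_n + 6/13·y_{n+1}] ⇒ (1 − 6/13z)y_{n+1} = (1 + 7/13z)y_n
  ⇒ R(z) = (1 + 7/13z)/(1 − 6/13z).

Need |R(x)|<1, x<0.
x=-0.68: |R|=0.4824
R=−1: 1+7/13x = −1+6/13x ⇒ -1/13x=2 ⇒ x=2/(-1/13)=-26.0000
Confirm numerically:
  x=-23.277: |R|=0.98216 <1
  x=-12.680: |R|=0.85047 <1
  x=-10.684: |R|=0.80136 <1
  x=-26.531: |R|=1.00308 >1
  x=-26.213: |R|=1.00125 >1
So |R|<1 on (-26.0000, 0).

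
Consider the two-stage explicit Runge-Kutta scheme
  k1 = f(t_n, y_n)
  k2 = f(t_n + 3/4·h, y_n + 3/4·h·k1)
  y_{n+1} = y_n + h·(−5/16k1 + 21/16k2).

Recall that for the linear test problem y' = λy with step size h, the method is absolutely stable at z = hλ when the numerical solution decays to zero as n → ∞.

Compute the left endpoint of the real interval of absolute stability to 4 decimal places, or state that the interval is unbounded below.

Test eqn y'=λy, z=hλ:
  k1=λy_n ⇒ h·k1=z·y_n;  k2=λ(1+3/4z)y_n ⇒ h·k2=z(1+3/4z)y_n
  y_{n+1}/y_n = 1 − 5/16z + 21/16z(1+3/4z) = 1 + z + 63/64z²
  ⇒ R(z) = 1 + z + 63/64z².

Solve |R(x)|<1 on ℝ⁻.
x=-1.53: |R|=1.7743
R=1: x+63/64x²=0 ⇒ x=−64/63=-1.0159; min R=1−1/(4·63/64)=0.7460>−1
Confirm numerically:
  x=-0.853: |R|=0.86324 <1
  x=-0.650: |R|=0.76590 <1
  x=-0.432: |R|=0.75171 <1
  x=-0.429: |R|=0.75217 <1
  x=-1.598: |R|=1.91570 >1
  x=-1.372: |R|=1.48097 >1
  x=-1.224: |R|=1.25077 >1
Interval (-1.0159, 0).

left endpoint -1.0159.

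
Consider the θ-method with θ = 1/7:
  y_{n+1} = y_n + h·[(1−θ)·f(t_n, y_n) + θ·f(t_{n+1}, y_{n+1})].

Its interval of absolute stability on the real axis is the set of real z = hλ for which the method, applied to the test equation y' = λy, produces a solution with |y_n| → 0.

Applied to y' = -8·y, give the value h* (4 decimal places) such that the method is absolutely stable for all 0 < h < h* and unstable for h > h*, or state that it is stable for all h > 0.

(-2.8000,0); λ=-8 ⇒ h* = (14/5)/8 = 0.3500.

With y'=λy (z=hλ):
  y_{n+1} = y_n + z·[6/7·y_n + 1/7·y_{n+1}] ⇒ (1 − 1/7z)y_{n+1} = (1 + 6/7z)y_n
  so R(z) = (1 + 6/7z)/(1 − 1/7z).

Find x<0 with |R(x)|<1.
x=-0.46: |R|=0.5684
R=−1: 1+6/7x = −1+1/7x ⇒ -5/7x=2 ⇒ x=2/(-5/7)=-2.8000
Confirm numerically:
  x=-2.251: |R|=0.70328 <1
  x=-2.075: |R|=0.60055 <1
  x=-1.696: |R|=0.36523 <1
  x=-3.103: |R|=1.14996 >1
  x=-2.836: |R|=1.01830 >1
Stable set (-2.8000, 0).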